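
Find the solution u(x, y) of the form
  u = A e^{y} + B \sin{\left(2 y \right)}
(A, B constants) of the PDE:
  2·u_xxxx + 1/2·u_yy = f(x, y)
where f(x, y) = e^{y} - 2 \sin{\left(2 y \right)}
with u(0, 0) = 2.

Substitute the ansatz u = A e^{y} + B \sin{\left(2 y \right)} into the left-hand side.
Derivatives of the ansatz:
  u_xxxx = 0
  u_yy = A e^{y} - 4 B \sin{\left(2 y \right)}
Term by term:
  2·u_xxxx = 0
  1/2·u_yy = \frac{A e^{y}}{2} - 2 B \sin{\left(2 y \right)}
So the left-hand side equals
  \frac{A e^{y}}{2} - 2 B \sin{\left(2 y \right)}
This must equal f(x, y) = e^{y} - 2 \sin{\left(2 y \right)} identically.
Matching coefficients of the independent functions:
  [e^{y}]:  \frac{A}{2} = 1
  [\sin{\left(2 y \right)}]:  - 2 B = -2
Solving: A = 2, B = 1.
Check against the point condition:
  u(0, 0) = 2  ⟹  A = 2  ✓
Hence u(x, y) = 2 e^{y} + \sin{\left(2 y \right)}.

Answer: u(x, y) = 2 e^{y} + \sin{\left(2 y \right)}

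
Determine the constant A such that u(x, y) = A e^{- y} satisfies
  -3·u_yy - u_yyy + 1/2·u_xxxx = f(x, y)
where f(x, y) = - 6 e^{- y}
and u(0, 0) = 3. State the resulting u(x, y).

Substitute the ansatz u = A e^{- y} into the left-hand side.
Derivatives of the ansatz:
  u_yy = A e^{- y}
  u_yyy = - A e^{- y}
  u_xxxx = 0
Term by term:
  -3·u_yy = - 3 A e^{- y}
  -u_yyy = A e^{- y}
  1/2·u_xxxx = 0
So the left-hand side equals
  - 2 A e^{- y}
This must equal f(x, y) = - 6 e^{- y} identically.
Matching coefficients of the independent functions:
  [e^{- y}]:  - 2 A = -6
Solving: A = 3.
Check against the point condition:
  u(0, 0) = 3  ⟹  A = 3  ✓
Hence u(x, y) = 3 e^{- y}.

Answer: u(x, y) = 3 e^{- y}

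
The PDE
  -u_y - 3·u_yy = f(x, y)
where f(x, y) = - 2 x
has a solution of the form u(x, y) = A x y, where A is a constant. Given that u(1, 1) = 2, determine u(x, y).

Substitute the ansatz u = A x y into the left-hand side.
Derivatives of the ansatz:
  u_y = A x
  u_yy = 0
Term by term:
  -u_y = - A x
  -3·u_yy = 0
So the left-hand side equals
  - A x
This must equal f(x, y) = - 2 x identically.
Matching coefficients of the independent functions:
  [x]:  - A = -2
Solving: A = 2.
Check against the point condition:
  u(1, 1) = 2  ⟹  A = 2  ✓
Hence u(x, y) = 2 x y.

Answer: u(x, y) = 2 x y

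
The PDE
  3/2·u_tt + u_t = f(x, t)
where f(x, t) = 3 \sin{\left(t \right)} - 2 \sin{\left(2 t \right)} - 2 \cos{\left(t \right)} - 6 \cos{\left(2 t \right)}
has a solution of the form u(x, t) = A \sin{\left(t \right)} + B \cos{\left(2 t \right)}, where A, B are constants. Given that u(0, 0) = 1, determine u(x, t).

Substitute the ansatz u = A \sin{\left(t \right)} + B \cos{\left(2 t \right)} into the left-hand side.
Derivatives of the ansatz:
  u_tt = - A \sin{\left(t \right)} - 4 B \cos{\left(2 t \right)}
  u_t = A \cos{\left(t \right)} - 2 B \sin{\left(2 t \right)}
Term by term:
  3/2·u_tt = - \frac{3 A \sin{\left(t \right)}}{2} - 6 B \cos{\left(2 t \right)}
  u_t = A \cos{\left(t \right)} - 2 B \sin{\left(2 t \right)}
So the left-hand side equals
  - \frac{3 A \sin{\left(t \right)}}{2} + A \cos{\left(t \right)} - 2 B \sin{\left(2 t \right)} - 6 B \cos{\left(2 t \right)}
This must equal f(x, t) = 3 \sin{\left(t \right)} - 2 \sin{\left(2 t \right)} - 2 \cos{\left(t \right)} - 6 \cos{\left(2 t \right)} identically.
Matching coefficients of the independent functions:
  [\sin{\left(t \right)}]:  - \frac{3 A}{2} = 3
  [\sin{\left(2 t \right)}]:  - 2 B = -2
  [\cos{\left(t \right)}]:  A = -2
  [\cos{\left(2 t \right)}]:  - 6 B = -6
Solving: A = -2, B = 1.
Check against the point condition:
  u(0, 0) = 1  ⟹  B = 1  ✓
Hence u(x, t) = - 2 \sin{\left(t \right)} + \cos{\left(2 t \right)}.

Answer: u(x, t) = - 2 \sin{\left(t \right)} + \cos{\left(2 t \right)}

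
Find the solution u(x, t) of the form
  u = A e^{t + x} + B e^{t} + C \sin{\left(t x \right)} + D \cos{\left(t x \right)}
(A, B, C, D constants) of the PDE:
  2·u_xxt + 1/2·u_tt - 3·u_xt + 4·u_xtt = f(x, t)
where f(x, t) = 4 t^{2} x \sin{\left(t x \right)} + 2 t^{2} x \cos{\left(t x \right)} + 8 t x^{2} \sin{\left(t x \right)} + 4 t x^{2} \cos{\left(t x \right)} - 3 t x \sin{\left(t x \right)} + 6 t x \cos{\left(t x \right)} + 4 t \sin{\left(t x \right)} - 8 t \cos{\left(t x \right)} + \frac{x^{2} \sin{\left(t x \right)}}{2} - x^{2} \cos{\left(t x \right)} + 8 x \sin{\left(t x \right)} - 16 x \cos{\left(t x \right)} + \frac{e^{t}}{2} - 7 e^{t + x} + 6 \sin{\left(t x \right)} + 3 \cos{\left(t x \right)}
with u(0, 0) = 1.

Answer: u(x, t) = e^{t} - 2 e^{t + x} - \sin{\left(t x \right)} + 2 \cos{\left(t x \right)}

Derivation:
Substitute the ansatz u = A e^{t + x} + B e^{t} + C \sin{\left(t x \right)} + D \cos{\left(t x \right)} into the left-hand side.
Derivatives of the ansatz:
  u_xxt = A e^{t} e^{x} - C t^{2} x \cos{\left(t x \right)} - 2 C t \sin{\left(t x \right)} + D t^{2} x \sin{\left(t x \right)} - 2 D t \cos{\left(t x \right)}
  u_tt = A e^{t} e^{x} + B e^{t} - C x^{2} \sin{\left(t x \right)} - D x^{2} \cos{\left(t x \right)}
  u_xt = A e^{t} e^{x} - C t x \sin{\left(t x \right)} + C \cos{\left(t x \right)} - D t x \cos{\left(t x \right)} - D \sin{\left(t x \right)}
  u_xtt = A e^{t} e^{x} - C t x^{2} \cos{\left(t x \right)} - 2 C x \sin{\left(t x \right)} + D t x^{2} \sin{\left(t x \right)} - 2 D x \cos{\left(t x \right)}
Term by term:
  2·u_xxt = 2 A e^{t} e^{x} - 2 C t^{2} x \cos{\left(t x \right)} - 4 C t \sin{\left(t x \right)} + 2 D t^{2} x \sin{\left(t x \right)} - 4 D t \cos{\left(t x \right)}
  1/2·u_tt = \frac{A e^{t} e^{x}}{2} + \frac{B e^{t}}{2} - \frac{C x^{2} \sin{\left(t x \right)}}{2} - \frac{D x^{2} \cos{\left(t x \right)}}{2}
  -3·u_xt = - 3 A e^{t} e^{x} + 3 C t x \sin{\left(t x \right)} - 3 C \cos{\left(t x \right)} + 3 D t x \cos{\left(t x \right)} + 3 D \sin{\left(t x \right)}
  4·u_xtt = 4 A e^{t} e^{x} - 4 C t x^{2} \cos{\left(t x \right)} - 8 C x \sin{\left(t x \right)} + 4 D t x^{2} \sin{\left(t x \right)} - 8 D x \cos{\left(t x \right)}
So the left-hand side equals
  \frac{7 A e^{t} e^{x}}{2} + \frac{B e^{t}}{2} - 2 C t^{2} x \cos{\left(t x \right)} - 4 C t x^{2} \cos{\left(t x \right)} + 3 C t x \sin{\left(t x \right)} - 4 C t \sin{\left(t x \right)} - \frac{C x^{2} \sin{\left(t x \right)}}{2} - 8 C x \sin{\left(t x \right)} - 3 C \cos{\left(t x \right)} + 2 D t^{2} x \sin{\left(t x \right)} + 4 D t x^{2} \sin{\left(t x \right)} + 3 D t x \cos{\left(t x \right)} - 4 D t \cos{\left(t x \right)} - \frac{D x^{2} \cos{\left(t x \right)}}{2} - 8 D x \cos{\left(t x \right)} + 3 D \sin{\left(t x \right)}
This must equal f(x, t) identically; expanded, f = 4 t^{2} x \sin{\left(t x \right)} + 2 t^{2} x \cos{\left(t x \right)} + 8 t x^{2} \sin{\left(t x \right)} + 4 t x^{2} \cos{\left(t x \right)} - 3 t x \sin{\left(t x \right)} + 6 t x \cos{\left(t x \right)} + 4 t \sin{\left(t x \right)} - 8 t \cos{\left(t x \right)} + \frac{x^{2} \sin{\left(t x \right)}}{2} - x^{2} \cos{\left(t x \right)} + 8 x \sin{\left(t x \right)} - 16 x \cos{\left(t x \right)} - 7 e^{t} e^{x} + \frac{e^{t}}{2} + 6 \sin{\left(t x \right)} + 3 \cos{\left(t x \right)}.
Matching coefficients of the independent functions:
(each divided by its leading coefficient; functions giving the same equation are listed together)
  [t \sin{\left(t x \right)}, x \sin{\left(t x \right)}, x^{2} \sin{\left(t x \right)}, …]:  C + 1 = 0
  [t \cos{\left(t x \right)}, x \cos{\left(t x \right)}, x^{2} \cos{\left(t x \right)}, …]:  D - 2 = 0
  [e^{t} e^{x}]:  A + 2 = 0
  [e^{t}]:  B - 1 = 0
Solving: A = -2, B = 1, C = -1, D = 2.
Check against the point condition:
  u(0, 0) = 1  ⟹  A + B + D = 1  ✓
Hence u(x, t) = e^{t} - 2 e^{t + x} - \sin{\left(t x \right)} + 2 \cos{\left(t x \right)}.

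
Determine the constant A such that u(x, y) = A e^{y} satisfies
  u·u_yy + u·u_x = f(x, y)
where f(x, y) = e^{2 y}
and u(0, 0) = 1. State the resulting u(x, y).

Substitute the ansatz u = A e^{y} into the left-hand side.
Derivatives of the ansatz:
  u_yy = A e^{y}
  u_x = 0
Term by term:
  u·u_yy = A^{2} e^{2 y}
  u·u_x = 0
So the left-hand side equals
  A^{2} e^{2 y}
This must equal f(x, y) = e^{2 y} identically.
Matching coefficients of the independent functions:
  [e^{2 y}]:  A^{2} = 1
These equations allow (A) = (-1) or (1).
Impose the point condition(s):
  u(0, 0) = 1  ⟹  A = 1
Only A = 1 satisfies everything.
Hence u(x, y) = e^{y}.

Answer: u(x, y) = e^{y}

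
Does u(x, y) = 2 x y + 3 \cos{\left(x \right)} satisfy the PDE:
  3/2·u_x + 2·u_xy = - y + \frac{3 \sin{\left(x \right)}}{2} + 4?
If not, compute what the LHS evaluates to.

Evaluate each term of the left-hand side for u = 2 x y + 3 \cos{\left(x \right)}.
Derivatives:
  u_x = 2 y - 3 \sin{\left(x \right)}
  u_xy = 2
Terms:
  3/2·u_x = 3 y - \frac{9 \sin{\left(x \right)}}{2}
  2·u_xy = 4
Sum: LHS = 3 y - \frac{9 \sin{\left(x \right)}}{2} + 4
Given right-hand side: - y + \frac{3 \sin{\left(x \right)}}{2} + 4. Difference LHS − RHS = 4 y - 6 \sin{\left(x \right)} ≠ 0, so u is not a solution.

Answer: No, the LHS evaluates to 3 y - \frac{9 \sin{\left(x \right)}}{2} + 4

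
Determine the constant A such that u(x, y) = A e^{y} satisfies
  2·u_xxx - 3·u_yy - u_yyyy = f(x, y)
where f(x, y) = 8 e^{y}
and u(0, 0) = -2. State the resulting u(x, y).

Substitute the ansatz u = A e^{y} into the left-hand side.
Derivatives of the ansatz:
  u_xxx = 0
  u_yy = A e^{y}
  u_yyyy = A e^{y}
Term by term:
  2·u_xxx = 0
  -3·u_yy = - 3 A e^{y}
  -u_yyyy = - A e^{y}
So the left-hand side equals
  - 4 A e^{y}
This must equal f(x, y) = 8 e^{y} identically.
Matching coefficients of the independent functions:
  [e^{y}]:  - 4 A = 8
Solving: A = -2.
Check against the point condition:
  u(0, 0) = -2  ⟹  A = -2  ✓
Hence u(x, y) = - 2 e^{y}.

Answer: u(x, y) = - 2 e^{y}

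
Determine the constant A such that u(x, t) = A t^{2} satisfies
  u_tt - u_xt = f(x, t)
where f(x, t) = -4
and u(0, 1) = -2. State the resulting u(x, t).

Substitute the ansatz u = A t^{2} into the left-hand side.
Derivatives of the ansatz:
  u_tt = 2 A
  u_xt = 0
Term by term:
  u_tt = 2 A
  -u_xt = 0
So the left-hand side equals
  2 A
This must equal f(x, t) = -4 identically.
Matching coefficients of the independent functions:
  [constant term]:  2 A = -4
Solving: A = -2.
Check against the point condition:
  u(0, 1) = -2  ⟹  A = -2  ✓
Hence u(x, t) = - 2 t^{2}.

Answer: u(x, t) = - 2 t^{2}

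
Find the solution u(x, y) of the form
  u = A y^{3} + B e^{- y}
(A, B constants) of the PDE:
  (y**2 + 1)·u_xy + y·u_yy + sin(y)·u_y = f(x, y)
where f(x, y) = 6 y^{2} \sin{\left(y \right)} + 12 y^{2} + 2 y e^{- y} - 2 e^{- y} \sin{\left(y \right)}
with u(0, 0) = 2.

Substitute the ansatz u = A y^{3} + B e^{- y} into the left-hand side.
Derivatives of the ansatz:
  u_xy = 0
  u_yy = 6 A y + B e^{- y}
  u_y = 3 A y^{2} - B e^{- y}
Term by term:
  (y**2 + 1)·u_xy = 0
  y·u_yy = 6 A y^{2} + B y e^{- y}
  sin(y)·u_y = 3 A y^{2} \sin{\left(y \right)} - B e^{- y} \sin{\left(y \right)}
So the left-hand side equals
  3 A y^{2} \sin{\left(y \right)} + 6 A y^{2} + B y e^{- y} - B e^{- y} \sin{\left(y \right)}
This must equal f(x, y) = 6 y^{2} \sin{\left(y \right)} + 12 y^{2} + 2 y e^{- y} - 2 e^{- y} \sin{\left(y \right)} identically.
Matching coefficients of the independent functions:
  [y^{2}]:  6 A = 12
  [y e^{- y}]:  B = 2
  [y^{2} \sin{\left(y \right)}]:  3 A = 6
  [e^{- y} \sin{\left(y \right)}]:  - B = -2
Solving: A = 2, B = 2.
Check against the point condition:
  u(0, 0) = 2  ⟹  B = 2  ✓
Hence u(x, y) = 2 y^{3} + 2 e^{- y}.

Answer: u(x, y) = 2 y^{3} + 2 e^{- y}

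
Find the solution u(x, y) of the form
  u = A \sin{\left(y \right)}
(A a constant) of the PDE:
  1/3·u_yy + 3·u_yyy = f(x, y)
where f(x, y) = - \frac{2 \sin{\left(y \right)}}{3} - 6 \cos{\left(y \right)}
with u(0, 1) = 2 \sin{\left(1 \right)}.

Answer: u(x, y) = 2 \sin{\left(y \right)}

Derivation:
Substitute the ansatz u = A \sin{\left(y \right)} into the left-hand side.
Derivatives of the ansatz:
  u_yy = - A \sin{\left(y \right)}
  u_yyy = - A \cos{\left(y \right)}
Term by term:
  1/3·u_yy = - \frac{A \sin{\left(y \right)}}{3}
  3·u_yyy = - 3 A \cos{\left(y \right)}
So the left-hand side equals
  - \frac{A \sin{\left(y \right)}}{3} - 3 A \cos{\left(y \right)}
This must equal f(x, y) = - \frac{2 \sin{\left(y \right)}}{3} - 6 \cos{\left(y \right)} identically.
Matching coefficients of the independent functions:
  [\sin{\left(y \right)}]:  - \frac{A}{3} = - \frac{2}{3}
  [\cos{\left(y \right)}]:  - 3 A = -6
Solving: A = 2.
Check against the point condition:
  u(0, 1) = 2 \sin{\left(1 \right)}  ⟹  A \sin{\left(1 \right)} = 2 \sin{\left(1 \right)}  ✓
Hence u(x, y) = 2 \sin{\left(y \right)}.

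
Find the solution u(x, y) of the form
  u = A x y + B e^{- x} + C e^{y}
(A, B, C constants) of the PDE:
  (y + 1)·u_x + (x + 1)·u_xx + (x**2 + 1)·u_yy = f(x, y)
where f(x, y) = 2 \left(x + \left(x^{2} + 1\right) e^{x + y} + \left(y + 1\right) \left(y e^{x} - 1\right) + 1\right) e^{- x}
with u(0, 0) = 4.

Substitute the ansatz u = A x y + B e^{- x} + C e^{y} into the left-hand side.
Derivatives of the ansatz:
  u_x = A y - B e^{- x}
  u_xx = B e^{- x}
  u_yy = C e^{y}
Term by term:
  (y + 1)·u_x = A y^{2} + A y - B y e^{- x} - B e^{- x}
  (x + 1)·u_xx = B x e^{- x} + B e^{- x}
  (x**2 + 1)·u_yy = C x^{2} e^{y} + C e^{y}
So the left-hand side equals
  A y^{2} + A y + B x e^{- x} - B y e^{- x} + C x^{2} e^{y} + C e^{y}
This must equal f(x, y) identically; expanded, f = 2 x^{2} e^{y} + 2 x e^{- x} + 2 y^{2} + 2 y - 2 y e^{- x} + 2 e^{y}.
Matching coefficients of the independent functions:
  [y, y^{2}]:  A = 2
  [x e^{- x}]:  B = 2
  [x^{2} e^{y}, e^{y}]:  C = 2
  [y e^{- x}]:  - B = -2
Solving: A = 2, B = 2, C = 2.
Check against the point condition:
  u(0, 0) = 4  ⟹  B + C = 4  ✓
Hence u(x, y) = 2 x y + 2 e^{y} + 2 e^{- x}.

Answer: u(x, y) = 2 x y + 2 e^{y} + 2 e^{- x}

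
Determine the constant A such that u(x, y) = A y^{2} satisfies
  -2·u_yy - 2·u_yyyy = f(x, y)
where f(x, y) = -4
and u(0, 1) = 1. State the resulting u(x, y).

Substitute the ansatz u = A y^{2} into the left-hand side.
Derivatives of the ansatz:
  u_yy = 2 A
  u_yyyy = 0
Term by term:
  -2·u_yy = - 4 A
  -2·u_yyyy = 0
So the left-hand side equals
  - 4 A
This must equal f(x, y) = -4 identically.
Matching coefficients of the independent functions:
  [constant term]:  - 4 A = -4
Solving: A = 1.
Check against the point condition:
  u(0, 1) = 1  ⟹  A = 1  ✓
Hence u(x, y) = y^{2}.

Answer: u(x, y) = y^{2}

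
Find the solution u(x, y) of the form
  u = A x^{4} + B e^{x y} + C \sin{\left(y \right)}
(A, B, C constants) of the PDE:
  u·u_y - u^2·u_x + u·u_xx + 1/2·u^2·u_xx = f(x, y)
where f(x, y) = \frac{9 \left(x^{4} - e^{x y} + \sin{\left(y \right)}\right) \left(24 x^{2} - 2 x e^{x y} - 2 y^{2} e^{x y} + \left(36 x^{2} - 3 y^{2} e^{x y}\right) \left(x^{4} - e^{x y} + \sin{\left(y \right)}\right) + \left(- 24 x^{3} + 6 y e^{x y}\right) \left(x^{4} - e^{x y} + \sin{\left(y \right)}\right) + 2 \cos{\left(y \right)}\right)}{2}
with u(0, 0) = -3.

Substitute the ansatz u = A x^{4} + B e^{x y} + C \sin{\left(y \right)} into the left-hand side.
Derivatives of the ansatz:
  u_y = B x e^{x y} + C \cos{\left(y \right)}
  u_x = 4 A x^{3} + B y e^{x y}
  u_xx = 12 A x^{2} + B y^{2} e^{x y}
Term by term:
  u·u_y = A B x^{5} e^{x y} + A C x^{4} \cos{\left(y \right)} + B^{2} x e^{2 x y} + B C x e^{x y} \sin{\left(y \right)} + B C e^{x y} \cos{\left(y \right)} + C^{2} \sin{\left(y \right)} \cos{\left(y \right)}
  -u^2·u_x = - 4 A^{3} x^{11} - A^{2} B x^{8} y e^{x y} - 8 A^{2} B x^{7} e^{x y} - 8 A^{2} C x^{7} \sin{\left(y \right)} - 2 A B^{2} x^{4} y e^{2 x y} - 4 A B^{2} x^{3} e^{2 x y} - 2 A B C x^{4} y e^{x y} \sin{\left(y \right)} - 8 A B C x^{3} e^{x y} \sin{\left(y \right)} - 4 A C^{2} x^{3} \sin^{2}{\left(y \right)} - B^{3} y e^{3 x y} - 2 B^{2} C y e^{2 x y} \sin{\left(y \right)} - B C^{2} y e^{x y} \sin^{2}{\left(y \right)}
  u·u_xx = 12 A^{2} x^{6} + A B x^{4} y^{2} e^{x y} + 12 A B x^{2} e^{x y} + 12 A C x^{2} \sin{\left(y \right)} + B^{2} y^{2} e^{2 x y} + B C y^{2} e^{x y} \sin{\left(y \right)}
  1/2·u^2·u_xx = 6 A^{3} x^{10} + \frac{A^{2} B x^{8} y^{2} e^{x y}}{2} + 12 A^{2} B x^{6} e^{x y} + 12 A^{2} C x^{6} \sin{\left(y \right)} + A B^{2} x^{4} y^{2} e^{2 x y} + 6 A B^{2} x^{2} e^{2 x y} + A B C x^{4} y^{2} e^{x y} \sin{\left(y \right)} + 12 A B C x^{2} e^{x y} \sin{\left(y \right)} + 6 A C^{2} x^{2} \sin^{2}{\left(y \right)} + \frac{B^{3} y^{2} e^{3 x y}}{2} + B^{2} C y^{2} e^{2 x y} \sin{\left(y \right)} + \frac{B C^{2} y^{2} e^{x y} \sin^{2}{\left(y \right)}}{2}
Sum these and collect like terms in the independent variables.
This must equal f(x, y) identically; expanded, f = - 108 x^{11} + 162 x^{10} - \frac{27 x^{8} y^{2} e^{x y}}{2} + 27 x^{8} y e^{x y} + 216 x^{7} e^{x y} - 216 x^{7} \sin{\left(y \right)} - 324 x^{6} e^{x y} + 324 x^{6} \sin{\left(y \right)} + 108 x^{6} - 9 x^{5} e^{x y} + 27 x^{4} y^{2} e^{2 x y} - 27 x^{4} y^{2} e^{x y} \sin{\left(y \right)} - 9 x^{4} y^{2} e^{x y} - 54 x^{4} y e^{2 x y} + 54 x^{4} y e^{x y} \sin{\left(y \right)} + 9 x^{4} \cos{\left(y \right)} - 108 x^{3} e^{2 x y} + 216 x^{3} e^{x y} \sin{\left(y \right)} - 108 x^{3} \sin^{2}{\left(y \right)} + 162 x^{2} e^{2 x y} - 324 x^{2} e^{x y} \sin{\left(y \right)} - 108 x^{2} e^{x y} + 162 x^{2} \sin^{2}{\left(y \right)} + 108 x^{2} \sin{\left(y \right)} + 9 x e^{2 x y} - 9 x e^{x y} \sin{\left(y \right)} - \frac{27 y^{2} e^{3 x y}}{2} + 27 y^{2} e^{2 x y} \sin{\left(y \right)} + 9 y^{2} e^{2 x y} - \frac{27 y^{2} e^{x y} \sin^{2}{\left(y \right)}}{2} - 9 y^{2} e^{x y} \sin{\left(y \right)} + 27 y e^{3 x y} - 54 y e^{2 x y} \sin{\left(y \right)} + 27 y e^{x y} \sin^{2}{\left(y \right)} - 9 e^{x y} \cos{\left(y \right)} + 9 \sin{\left(y \right)} \cos{\left(y \right)}.
Matching coefficients of the independent functions:
(each divided by its leading coefficient; functions giving the same equation are listed together)
  [x^{6}]:  A^{2} - 9 = 0
  [x^{10}, x^{11}]:  A^{3} - 27 = 0
  [x e^{2 x y}, y^{2} e^{2 x y}]:  B^{2} - 9 = 0
  [x^{2} e^{x y}, x^{5} e^{x y}, x^{4} y^{2} e^{x y}]:  A B + 9 = 0
  [x^{2} e^{2 x y}, x^{3} e^{2 x y}, x^{4} y e^{2 x y}, …]:  A B^{2} - 27 = 0
  [x^{2} \sin{\left(y \right)}, x^{4} \cos{\left(y \right)}]:  A C - 9 = 0
  [x^{2} \sin^{2}{\left(y \right)}, x^{3} \sin^{2}{\left(y \right)}]:  A C^{2} - 27 = 0
  [x^{6} e^{x y}, x^{7} e^{x y}, x^{8} y e^{x y}, …]:  A^{2} B + 27 = 0
  [x^{6} \sin{\left(y \right)}, x^{7} \sin{\left(y \right)}]:  A^{2} C - 27 = 0
  [y e^{3 x y}, y^{2} e^{3 x y}]:  B^{3} + 27 = 0
  [e^{x y} \cos{\left(y \right)}, x e^{x y} \sin{\left(y \right)}, y^{2} e^{x y} \sin{\left(y \right)}]:  B C + 9 = 0
  [\sin{\left(y \right)} \cos{\left(y \right)}]:  C^{2} - 9 = 0
  [x^{2} e^{x y} \sin{\left(y \right)}, x^{3} e^{x y} \sin{\left(y \right)}, x^{4} y e^{x y} \sin{\left(y \right)}, …]:  A B C + 27 = 0
  [y e^{x y} \sin^{2}{\left(y \right)}, y^{2} e^{x y} \sin^{2}{\left(y \right)}]:  B C^{2} + 27 = 0
  [y e^{2 x y} \sin{\left(y \right)}, y^{2} e^{2 x y} \sin{\left(y \right)}]:  B^{2} C - 27 = 0
Solving: A = 3, B = -3, C = 3.
Check against the point condition:
  u(0, 0) = -3  ⟹  B = -3  ✓
Hence u(x, y) = 3 x^{4} - 3 e^{x y} + 3 \sin{\left(y \right)}.

Answer: u(x, y) = 3 x^{4} - 3 e^{x y} + 3 \sin{\left(y \right)}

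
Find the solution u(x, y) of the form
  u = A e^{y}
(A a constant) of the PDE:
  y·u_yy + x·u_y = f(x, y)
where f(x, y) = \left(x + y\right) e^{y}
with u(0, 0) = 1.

Answer: u(x, y) = e^{y}

Derivation:
Substitute the ansatz u = A e^{y} into the left-hand side.
Derivatives of the ansatz:
  u_yy = A e^{y}
  u_y = A e^{y}
Term by term:
  y·u_yy = A y e^{y}
  x·u_y = A x e^{y}
So the left-hand side equals
  A x e^{y} + A y e^{y}
This must equal f(x, y) identically; expanded, f = x e^{y} + y e^{y}.
Matching coefficients of the independent functions:
  [x e^{y}, y e^{y}]:  A = 1
Solving: A = 1.
Check against the point condition:
  u(0, 0) = 1  ⟹  A = 1  ✓
Hence u(x, y) = e^{y}.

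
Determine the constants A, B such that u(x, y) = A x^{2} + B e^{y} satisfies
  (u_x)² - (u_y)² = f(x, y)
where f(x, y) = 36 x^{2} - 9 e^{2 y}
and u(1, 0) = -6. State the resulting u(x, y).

Substitute the ansatz u = A x^{2} + B e^{y} into the left-hand side.
Derivatives of the ansatz:
  u_x = 2 A x
  u_y = B e^{y}
Term by term:
  (u_x)² = 4 A^{2} x^{2}
  -(u_y)² = - B^{2} e^{2 y}
So the left-hand side equals
  4 A^{2} x^{2} - B^{2} e^{2 y}
This must equal f(x, y) = 36 x^{2} - 9 e^{2 y} identically.
Matching coefficients of the independent functions:
  [x^{2}]:  4 A^{2} = 36
  [e^{2 y}]:  - B^{2} = -9
These equations allow (A, B) = (-3, -3) or (-3, 3) or (3, -3) or (3, 3).
Impose the point condition(s):
  u(1, 0) = -6  ⟹  A + B = -6
Only A = -3, B = -3 satisfies everything.
Hence u(x, y) = - 3 x^{2} - 3 e^{y}.

Answer: u(x, y) = - 3 x^{2} - 3 e^{y}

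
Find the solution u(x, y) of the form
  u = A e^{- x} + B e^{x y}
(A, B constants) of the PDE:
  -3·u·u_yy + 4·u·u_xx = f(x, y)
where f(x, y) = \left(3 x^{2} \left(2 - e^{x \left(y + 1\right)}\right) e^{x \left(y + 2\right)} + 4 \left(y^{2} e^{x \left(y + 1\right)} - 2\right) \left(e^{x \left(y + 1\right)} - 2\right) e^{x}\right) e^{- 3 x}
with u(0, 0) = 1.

Answer: u(x, y) = - e^{x y} + 2 e^{- x}

Derivation:
Substitute the ansatz u = A e^{- x} + B e^{x y} into the left-hand side.
Derivatives of the ansatz:
  u_yy = B x^{2} e^{x y}
  u_xx = A e^{- x} + B y^{2} e^{x y}
Term by term:
  -3·u·u_yy = - 3 A B x^{2} e^{- x} e^{x y} - 3 B^{2} x^{2} e^{2 x y}
  4·u·u_xx = 4 A^{2} e^{- 2 x} + 4 A B y^{2} e^{- x} e^{x y} + 4 A B e^{- x} e^{x y} + 4 B^{2} y^{2} e^{2 x y}
So the left-hand side equals
  4 A^{2} e^{- 2 x} - 3 A B x^{2} e^{- x} e^{x y} + 4 A B y^{2} e^{- x} e^{x y} + 4 A B e^{- x} e^{x y} - 3 B^{2} x^{2} e^{2 x y} + 4 B^{2} y^{2} e^{2 x y}
This must equal f(x, y) identically; expanded, f = - 3 x^{2} e^{2 x y} + 6 x^{2} e^{- x} e^{x y} + 4 y^{2} e^{2 x y} - 8 y^{2} e^{- x} e^{x y} - 8 e^{- x} e^{x y} + 16 e^{- 2 x}.
Matching coefficients of the independent functions:
  [x^{2} e^{2 x y}]:  - 3 B^{2} = -3
  [y^{2} e^{2 x y}]:  4 B^{2} = 4
  [e^{- x} e^{x y}, y^{2} e^{- x} e^{x y}]:  4 A B = -8
  [x^{2} e^{- x} e^{x y}]:  - 3 A B = 6
  [e^{- 2 x}]:  4 A^{2} = 16
These equations allow (A, B) = (-2, 1) or (2, -1).
Impose the point condition(s):
  u(0, 0) = 1  ⟹  A + B = 1
Only A = 2, B = -1 satisfies everything.
Hence u(x, y) = - e^{x y} + 2 e^{- x}.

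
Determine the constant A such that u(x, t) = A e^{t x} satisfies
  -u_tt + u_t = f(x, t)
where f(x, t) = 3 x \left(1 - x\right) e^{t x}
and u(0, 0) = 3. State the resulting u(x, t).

Answer: u(x, t) = 3 e^{t x}

Derivation:
Substitute the ansatz u = A e^{t x} into the left-hand side.
Derivatives of the ansatz:
  u_tt = A x^{2} e^{t x}
  u_t = A x e^{t x}
Term by term:
  -u_tt = - A x^{2} e^{t x}
  u_t = A x e^{t x}
So the left-hand side equals
  - A x^{2} e^{t x} + A x e^{t x}
This must equal f(x, t) identically; expanded, f = - 3 x^{2} e^{t x} + 3 x e^{t x}.
Matching coefficients of the independent functions:
  [x e^{t x}]:  A = 3
  [x^{2} e^{t x}]:  - A = -3
Solving: A = 3.
Check against the point condition:
  u(0, 0) = 3  ⟹  A = 3  ✓
Hence u(x, t) = 3 e^{t x}.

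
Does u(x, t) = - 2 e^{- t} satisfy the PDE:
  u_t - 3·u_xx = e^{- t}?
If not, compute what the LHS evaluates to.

Evaluate each term of the left-hand side for u = - 2 e^{- t}.
Derivatives:
  u_t = 2 e^{- t}
  u_xx = 0
Terms:
  u_t = 2 e^{- t}
  -3·u_xx = 0
Sum: LHS = 2 e^{- t}
Given right-hand side: e^{- t}. Difference LHS − RHS = e^{- t} ≠ 0, so u is not a solution.

Answer: No, the LHS evaluates to 2 e^{- t}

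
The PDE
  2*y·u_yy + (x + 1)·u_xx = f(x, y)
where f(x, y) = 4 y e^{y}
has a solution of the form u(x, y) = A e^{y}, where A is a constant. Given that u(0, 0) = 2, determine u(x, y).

Answer: u(x, y) = 2 e^{y}

Derivation:
Substitute the ansatz u = A e^{y} into the left-hand side.
Derivatives of the ansatz:
  u_yy = A e^{y}
  u_xx = 0
Term by term:
  2*y·u_yy = 2 A y e^{y}
  (x + 1)·u_xx = 0
So the left-hand side equals
  2 A y e^{y}
This must equal f(x, y) = 4 y e^{y} identically.
Matching coefficients of the independent functions:
  [y e^{y}]:  2 A = 4
Solving: A = 2.
Check against the point condition:
  u(0, 0) = 2  ⟹  A = 2  ✓
Hence u(x, y) = 2 e^{y}.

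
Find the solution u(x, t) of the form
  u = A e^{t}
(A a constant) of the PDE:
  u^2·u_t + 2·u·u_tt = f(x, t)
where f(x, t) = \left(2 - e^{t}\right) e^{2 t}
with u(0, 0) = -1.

Substitute the ansatz u = A e^{t} into the left-hand side.
Derivatives of the ansatz:
  u_t = A e^{t}
  u_tt = A e^{t}
Term by term:
  u^2·u_t = A^{3} e^{3 t}
  2·u·u_tt = 2 A^{2} e^{2 t}
So the left-hand side equals
  A^{3} e^{3 t} + 2 A^{2} e^{2 t}
This must equal f(x, t) identically; expanded, f = - e^{3 t} + 2 e^{2 t}.
Matching coefficients of the independent functions:
  [e^{2 t}]:  2 A^{2} = 2
  [e^{3 t}]:  A^{3} = -1
Solving: A = -1.
Check against the point condition:
  u(0, 0) = -1  ⟹  A = -1  ✓
Hence u(x, t) = - e^{t}.

Answer: u(x, t) = - e^{t}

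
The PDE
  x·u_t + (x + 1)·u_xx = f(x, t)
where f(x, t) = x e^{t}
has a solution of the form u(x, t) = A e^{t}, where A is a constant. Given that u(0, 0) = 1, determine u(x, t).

Substitute the ansatz u = A e^{t} into the left-hand side.
Derivatives of the ansatz:
  u_t = A e^{t}
  u_xx = 0
Term by term:
  x·u_t = A x e^{t}
  (x + 1)·u_xx = 0
So the left-hand side equals
  A x e^{t}
This must equal f(x, t) = x e^{t} identically.
Matching coefficients of the independent functions:
  [x e^{t}]:  A = 1
Solving: A = 1.
Check against the point condition:
  u(0, 0) = 1  ⟹  A = 1  ✓
Hence u(x, t) = e^{t}.

Answer: u(x, t) = e^{t}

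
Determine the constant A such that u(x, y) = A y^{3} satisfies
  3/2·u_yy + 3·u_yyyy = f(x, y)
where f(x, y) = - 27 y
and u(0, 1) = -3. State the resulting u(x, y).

Substitute the ansatz u = A y^{3} into the left-hand side.
Derivatives of the ansatz:
  u_yy = 6 A y
  u_yyyy = 0
Term by term:
  3/2·u_yy = 9 A y
  3·u_yyyy = 0
So the left-hand side equals
  9 A y
This must equal f(x, y) = - 27 y identically.
Matching coefficients of the independent functions:
  [y]:  9 A = -27
Solving: A = -3.
Check against the point condition:
  u(0, 1) = -3  ⟹  A = -3  ✓
Hence u(x, y) = - 3 y^{3}.

Answer: u(x, y) = - 3 y^{3}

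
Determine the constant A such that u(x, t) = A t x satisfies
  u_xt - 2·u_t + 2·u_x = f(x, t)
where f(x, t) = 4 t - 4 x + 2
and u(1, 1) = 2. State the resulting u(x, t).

Answer: u(x, t) = 2 t x

Derivation:
Substitute the ansatz u = A t x into the left-hand side.
Derivatives of the ansatz:
  u_xt = A
  u_t = A x
  u_x = A t
Term by term:
  u_xt = A
  -2·u_t = - 2 A x
  2·u_x = 2 A t
So the left-hand side equals
  2 A t - 2 A x + A
This must equal f(x, t) = 4 t - 4 x + 2 identically.
Matching coefficients of the independent functions:
  [constant term]:  A = 2
  [t]:  2 A = 4
  [x]:  - 2 A = -4
Solving: A = 2.
Check against the point condition:
  u(1, 1) = 2  ⟹  A = 2  ✓
Hence u(x, t) = 2 t x.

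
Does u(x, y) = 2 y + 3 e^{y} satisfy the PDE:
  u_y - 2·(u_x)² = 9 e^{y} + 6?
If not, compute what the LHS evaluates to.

Answer: No, the LHS evaluates to 3 e^{y} + 2

Derivation:
Evaluate each term of the left-hand side for u = 2 y + 3 e^{y}.
Derivatives:
  u_y = 3 e^{y} + 2
  u_x = 0
Terms:
  u_y = 3 e^{y} + 2
  -2·(u_x)² = 0
Sum: LHS = 3 e^{y} + 2
Given right-hand side: 9 e^{y} + 6. Difference LHS − RHS = - 6 e^{y} - 4 ≠ 0, so u is not a solution.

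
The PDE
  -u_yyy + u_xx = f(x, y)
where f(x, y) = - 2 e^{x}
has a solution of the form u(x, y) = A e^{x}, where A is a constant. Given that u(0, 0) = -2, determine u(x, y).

Answer: u(x, y) = - 2 e^{x}

Derivation:
Substitute the ansatz u = A e^{x} into the left-hand side.
Derivatives of the ansatz:
  u_yyy = 0
  u_xx = A e^{x}
Term by term:
  -u_yyy = 0
  u_xx = A e^{x}
So the left-hand side equals
  A e^{x}
This must equal f(x, y) = - 2 e^{x} identically.
Matching coefficients of the independent functions:
  [e^{x}]:  A = -2
Solving: A = -2.
Check against the point condition:
  u(0, 0) = -2  ⟹  A = -2  ✓
Hence u(x, y) = - 2 e^{x}.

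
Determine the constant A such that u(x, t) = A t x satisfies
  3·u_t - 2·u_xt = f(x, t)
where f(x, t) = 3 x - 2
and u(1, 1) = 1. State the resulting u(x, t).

Answer: u(x, t) = t x

Derivation:
Substitute the ansatz u = A t x into the left-hand side.
Derivatives of the ansatz:
  u_t = A x
  u_xt = A
Term by term:
  3·u_t = 3 A x
  -2·u_xt = - 2 A
So the left-hand side equals
  3 A x - 2 A
This must equal f(x, t) = 3 x - 2 identically.
Matching coefficients of the independent functions:
  [constant term]:  - 2 A = -2
  [x]:  3 A = 3
Solving: A = 1.
Check against the point condition:
  u(1, 1) = 1  ⟹  A = 1  ✓
Hence u(x, t) = t x.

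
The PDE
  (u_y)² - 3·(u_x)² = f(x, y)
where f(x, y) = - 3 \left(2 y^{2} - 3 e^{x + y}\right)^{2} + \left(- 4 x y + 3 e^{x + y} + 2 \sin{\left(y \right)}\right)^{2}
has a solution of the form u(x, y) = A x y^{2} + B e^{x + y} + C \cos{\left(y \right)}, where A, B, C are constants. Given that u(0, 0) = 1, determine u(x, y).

Answer: u(x, y) = - 2 x y^{2} + 3 e^{x + y} - 2 \cos{\left(y \right)}

Derivation:
Substitute the ansatz u = A x y^{2} + B e^{x + y} + C \cos{\left(y \right)} into the left-hand side.
Derivatives of the ansatz:
  u_y = 2 A x y + B e^{x} e^{y} - C \sin{\left(y \right)}
  u_x = A y^{2} + B e^{x} e^{y}
Term by term:
  (u_y)² = 4 A^{2} x^{2} y^{2} + 4 A B x y e^{x} e^{y} - 4 A C x y \sin{\left(y \right)} + B^{2} e^{2 x} e^{2 y} - 2 B C e^{x} e^{y} \sin{\left(y \right)} + C^{2} \sin^{2}{\left(y \right)}
  -3·(u_x)² = - 3 A^{2} y^{4} - 6 A B y^{2} e^{x} e^{y} - 3 B^{2} e^{2 x} e^{2 y}
So the left-hand side equals
  4 A^{2} x^{2} y^{2} - 3 A^{2} y^{4} + 4 A B x y e^{x} e^{y} - 6 A B y^{2} e^{x} e^{y} - 4 A C x y \sin{\left(y \right)} - 2 B^{2} e^{2 x} e^{2 y} - 2 B C e^{x} e^{y} \sin{\left(y \right)} + C^{2} \sin^{2}{\left(y \right)}
This must equal f(x, y) identically; expanded, f = 16 x^{2} y^{2} - 24 x y e^{x} e^{y} - 16 x y \sin{\left(y \right)} - 12 y^{4} + 36 y^{2} e^{x} e^{y} - 18 e^{2 x} e^{2 y} + 12 e^{x} e^{y} \sin{\left(y \right)} + 4 \sin^{2}{\left(y \right)}.
Matching coefficients of the independent functions:
  [y^{4}]:  - 3 A^{2} = -12
  [x^{2} y^{2}]:  4 A^{2} = 16
  [e^{2 x} e^{2 y}]:  - 2 B^{2} = -18
  [x y \sin{\left(y \right)}]:  - 4 A C = -16
  [y^{2} e^{x} e^{y}]:  - 6 A B = 36
  [e^{x} e^{y} \sin{\left(y \right)}]:  - 2 B C = 12
  [x y e^{x} e^{y}]:  4 A B = -24
  [\sin^{2}{\left(y \right)}]:  C^{2} = 4
These equations allow (A, B, C) = (-2, 3, -2) or (2, -3, 2).
Impose the point condition(s):
  u(0, 0) = 1  ⟹  B + C = 1
Only A = -2, B = 3, C = -2 satisfies everything.
Hence u(x, y) = - 2 x y^{2} + 3 e^{x + y} - 2 \cos{\left(y \right)}.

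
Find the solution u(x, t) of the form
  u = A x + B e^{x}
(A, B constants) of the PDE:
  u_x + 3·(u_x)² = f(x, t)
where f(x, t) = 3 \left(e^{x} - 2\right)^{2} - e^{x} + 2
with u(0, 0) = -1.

Substitute the ansatz u = A x + B e^{x} into the left-hand side.
Derivatives of the ansatz:
  u_x = A + B e^{x}
Term by term:
  u_x = A + B e^{x}
  3·(u_x)² = 3 A^{2} + 6 A B e^{x} + 3 B^{2} e^{2 x}
So the left-hand side equals
  3 A^{2} + 6 A B e^{x} + A + 3 B^{2} e^{2 x} + B e^{x}
This must equal f(x, t) identically; expanded, f = 3 e^{2 x} - 13 e^{x} + 14.
Matching coefficients of the independent functions:
  [constant term]:  3 A^{2} + A = 14
  [e^{x}]:  6 A B + B = -13
  [e^{2 x}]:  3 B^{2} = 3
These equations allow (A, B) = (- \frac{7}{3}, 1) or (2, -1).
Impose the point condition(s):
  u(0, 0) = -1  ⟹  B = -1
Only A = 2, B = -1 satisfies everything.
Hence u(x, t) = 2 x - e^{x}.

Answer: u(x, t) = 2 x - e^{x}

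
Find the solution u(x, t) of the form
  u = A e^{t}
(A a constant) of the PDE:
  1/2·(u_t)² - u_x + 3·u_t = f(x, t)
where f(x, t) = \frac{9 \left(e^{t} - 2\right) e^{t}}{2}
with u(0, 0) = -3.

Answer: u(x, t) = - 3 e^{t}

Derivation:
Substitute the ansatz u = A e^{t} into the left-hand side.
Derivatives of the ansatz:
  u_t = A e^{t}
  u_x = 0
Term by term:
  1/2·(u_t)² = \frac{A^{2} e^{2 t}}{2}
  -u_x = 0
  3·u_t = 3 A e^{t}
So the left-hand side equals
  \frac{A^{2} e^{2 t}}{2} + 3 A e^{t}
This must equal f(x, t) = \frac{9 \left(e^{t} - 2\right) e^{t}}{2} identically.
Matching coefficients of the independent functions:
  [e^{t}]:  3 A = -9
  [e^{2 t}]:  \frac{A^{2}}{2} = \frac{9}{2}
Solving: A = -3.
Check against the point condition:
  u(0, 0) = -3  ⟹  A = -3  ✓
Hence u(x, t) = - 3 e^{t}.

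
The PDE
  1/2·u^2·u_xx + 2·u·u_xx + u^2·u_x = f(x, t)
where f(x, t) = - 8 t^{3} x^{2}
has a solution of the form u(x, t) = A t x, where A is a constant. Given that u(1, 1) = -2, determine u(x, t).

Substitute the ansatz u = A t x into the left-hand side.
Derivatives of the ansatz:
  u_xx = 0
  u_x = A t
Term by term:
  1/2·u^2·u_xx = 0
  2·u·u_xx = 0
  u^2·u_x = A^{3} t^{3} x^{2}
So the left-hand side equals
  A^{3} t^{3} x^{2}
This must equal f(x, t) = - 8 t^{3} x^{2} identically.
Matching coefficients of the independent functions:
  [t^{3} x^{2}]:  A^{3} = -8
Solving: A = -2.
Check against the point condition:
  u(1, 1) = -2  ⟹  A = -2  ✓
Hence u(x, t) = - 2 t x.

Answer: u(x, t) = - 2 t x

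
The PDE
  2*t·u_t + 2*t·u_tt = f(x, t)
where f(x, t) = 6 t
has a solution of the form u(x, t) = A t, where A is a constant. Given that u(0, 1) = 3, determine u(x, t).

Substitute the ansatz u = A t into the left-hand side.
Derivatives of the ansatz:
  u_t = A
  u_tt = 0
Term by term:
  2*t·u_t = 2 A t
  2*t·u_tt = 0
So the left-hand side equals
  2 A t
This must equal f(x, t) = 6 t identically.
Matching coefficients of the independent functions:
  [t]:  2 A = 6
Solving: A = 3.
Check against the point condition:
  u(0, 1) = 3  ⟹  A = 3  ✓
Hence u(x, t) = 3 t.

Answer: u(x, t) = 3 t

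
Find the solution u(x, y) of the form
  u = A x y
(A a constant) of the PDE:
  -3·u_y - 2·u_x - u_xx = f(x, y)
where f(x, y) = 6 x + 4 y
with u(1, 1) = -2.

Substitute the ansatz u = A x y into the left-hand side.
Derivatives of the ansatz:
  u_y = A x
  u_x = A y
  u_xx = 0
Term by term:
  -3·u_y = - 3 A x
  -2·u_x = - 2 A y
  -u_xx = 0
So the left-hand side equals
  - 3 A x - 2 A y
This must equal f(x, y) = 6 x + 4 y identically.
Matching coefficients of the independent functions:
  [x]:  - 3 A = 6
  [y]:  - 2 A = 4
Solving: A = -2.
Check against the point condition:
  u(1, 1) = -2  ⟹  A = -2  ✓
Hence u(x, y) = - 2 x y.

Answer: u(x, y) = - 2 x y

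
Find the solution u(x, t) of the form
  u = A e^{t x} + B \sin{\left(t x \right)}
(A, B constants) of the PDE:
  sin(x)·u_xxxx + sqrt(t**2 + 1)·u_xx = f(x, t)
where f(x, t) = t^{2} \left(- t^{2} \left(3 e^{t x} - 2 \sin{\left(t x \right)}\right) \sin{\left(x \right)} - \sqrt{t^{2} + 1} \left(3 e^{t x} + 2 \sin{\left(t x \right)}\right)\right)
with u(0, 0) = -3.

Substitute the ansatz u = A e^{t x} + B \sin{\left(t x \right)} into the left-hand side.
Derivatives of the ansatz:
  u_xxxx = A t^{4} e^{t x} + B t^{4} \sin{\left(t x \right)}
  u_xx = A t^{2} e^{t x} - B t^{2} \sin{\left(t x \right)}
Term by term:
  sin(x)·u_xxxx = A t^{4} e^{t x} \sin{\left(x \right)} + B t^{4} \sin{\left(x \right)} \sin{\left(t x \right)}
  sqrt(t**2 + 1)·u_xx = A t^{2} \sqrt{t^{2} + 1} e^{t x} - B t^{2} \sqrt{t^{2} + 1} \sin{\left(t x \right)}
So the left-hand side equals
  A t^{4} e^{t x} \sin{\left(x \right)} + A t^{2} \sqrt{t^{2} + 1} e^{t x} + B t^{4} \sin{\left(x \right)} \sin{\left(t x \right)} - B t^{2} \sqrt{t^{2} + 1} \sin{\left(t x \right)}
This must equal f(x, t) identically; expanded, f = - 3 t^{4} e^{t x} \sin{\left(x \right)} + 2 t^{4} \sin{\left(x \right)} \sin{\left(t x \right)} - 3 t^{2} \sqrt{t^{2} + 1} e^{t x} - 2 t^{2} \sqrt{t^{2} + 1} \sin{\left(t x \right)}.
Matching coefficients of the independent functions:
  [t^{2} \sqrt{t^{2} + 1} e^{t x}, t^{4} e^{t x} \sin{\left(x \right)}]:  A = -3
  [t^{2} \sqrt{t^{2} + 1} \sin{\left(t x \right)}]:  - B = -2
  [t^{4} \sin{\left(x \right)} \sin{\left(t x \right)}]:  B = 2
Solving: A = -3, B = 2.
Check against the point condition:
  u(0, 0) = -3  ⟹  A = -3  ✓
Hence u(x, t) = - 3 e^{t x} + 2 \sin{\left(t x \right)}.

Answer: u(x, t) = - 3 e^{t x} + 2 \sin{\left(t x \right)}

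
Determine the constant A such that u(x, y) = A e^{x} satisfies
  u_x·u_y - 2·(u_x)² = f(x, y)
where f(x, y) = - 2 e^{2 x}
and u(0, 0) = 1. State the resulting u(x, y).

Substitute the ansatz u = A e^{x} into the left-hand side.
Derivatives of the ansatz:
  u_x = A e^{x}
  u_y = 0
Term by term:
  u_x·u_y = 0
  -2·(u_x)² = - 2 A^{2} e^{2 x}
So the left-hand side equals
  - 2 A^{2} e^{2 x}
This must equal f(x, y) = - 2 e^{2 x} identically.
Matching coefficients of the independent functions:
  [e^{2 x}]:  - 2 A^{2} = -2
These equations allow (A) = (-1) or (1).
Impose the point condition(s):
  u(0, 0) = 1  ⟹  A = 1
Only A = 1 satisfies everything.
Hence u(x, y) = e^{x}.

Answer: u(x, y) = e^{x}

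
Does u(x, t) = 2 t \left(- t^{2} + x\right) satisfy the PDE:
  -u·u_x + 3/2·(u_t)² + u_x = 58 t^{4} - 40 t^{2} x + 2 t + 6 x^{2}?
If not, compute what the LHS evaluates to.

Evaluate each term of the left-hand side for u = 2 t \left(- t^{2} + x\right).
Derivatives:
  u_x = 2 t
  u_t = - 6 t^{2} + 2 x
Terms:
  -u·u_x = 4 t^{2} \left(t^{2} - x\right)
  3/2·(u_t)² = 6 \left(3 t^{2} - x\right)^{2}
  u_x = 2 t
Sum: LHS = 58 t^{4} - 40 t^{2} x + 2 t + 6 x^{2}
This is exactly the given right-hand side, so u is a solution.

Answer: Yes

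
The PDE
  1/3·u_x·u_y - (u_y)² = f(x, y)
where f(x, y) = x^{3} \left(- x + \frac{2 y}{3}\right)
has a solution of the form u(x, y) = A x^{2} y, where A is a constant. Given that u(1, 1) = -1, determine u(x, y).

Substitute the ansatz u = A x^{2} y into the left-hand side.
Derivatives of the ansatz:
  u_x = 2 A x y
  u_y = A x^{2}
Term by term:
  1/3·u_x·u_y = \frac{2 A^{2} x^{3} y}{3}
  -(u_y)² = - A^{2} x^{4}
So the left-hand side equals
  - A^{2} x^{4} + \frac{2 A^{2} x^{3} y}{3}
This must equal f(x, y) identically; expanded, f = - x^{4} + \frac{2 x^{3} y}{3}.
Matching coefficients of the independent functions:
  [x^{4}]:  - A^{2} = -1
  [x^{3} y]:  \frac{2 A^{2}}{3} = \frac{2}{3}
These equations allow (A) = (-1) or (1).
Impose the point condition(s):
  u(1, 1) = -1  ⟹  A = -1
Only A = -1 satisfies everything.
Hence u(x, y) = - x^{2} y.

Answer: u(x, y) = - x^{2} y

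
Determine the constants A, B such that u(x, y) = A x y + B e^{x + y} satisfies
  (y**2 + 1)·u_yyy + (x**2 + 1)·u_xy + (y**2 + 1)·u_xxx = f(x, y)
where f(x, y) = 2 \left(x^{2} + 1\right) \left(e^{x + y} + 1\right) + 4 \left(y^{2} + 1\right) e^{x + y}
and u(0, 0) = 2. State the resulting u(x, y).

Substitute the ansatz u = A x y + B e^{x + y} into the left-hand side.
Derivatives of the ansatz:
  u_yyy = B e^{x} e^{y}
  u_xy = A + B e^{x} e^{y}
  u_xxx = B e^{x} e^{y}
Term by term:
  (y**2 + 1)·u_yyy = B y^{2} e^{x} e^{y} + B e^{x} e^{y}
  (x**2 + 1)·u_xy = A x^{2} + A + B x^{2} e^{x} e^{y} + B e^{x} e^{y}
  (y**2 + 1)·u_xxx = B y^{2} e^{x} e^{y} + B e^{x} e^{y}
So the left-hand side equals
  A x^{2} + A + B x^{2} e^{x} e^{y} + 2 B y^{2} e^{x} e^{y} + 3 B e^{x} e^{y}
This must equal f(x, y) identically; expanded, f = 2 x^{2} e^{x} e^{y} + 2 x^{2} + 4 y^{2} e^{x} e^{y} + 6 e^{x} e^{y} + 2.
Matching coefficients of the independent functions:
  [constant term, x^{2}]:  A = 2
  [e^{x} e^{y}]:  3 B = 6
  [x^{2} e^{x} e^{y}]:  B = 2
  [y^{2} e^{x} e^{y}]:  2 B = 4
Solving: A = 2, B = 2.
Check against the point condition:
  u(0, 0) = 2  ⟹  B = 2  ✓
Hence u(x, y) = 2 x y + 2 e^{x + y}.

Answer: u(x, y) = 2 x y + 2 e^{x + y}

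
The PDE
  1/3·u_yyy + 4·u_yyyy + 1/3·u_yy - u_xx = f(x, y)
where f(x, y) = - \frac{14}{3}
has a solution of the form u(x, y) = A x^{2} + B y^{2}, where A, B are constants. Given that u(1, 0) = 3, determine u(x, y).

Answer: u(x, y) = 3 x^{2} + 2 y^{2}

Derivation:
Substitute the ansatz u = A x^{2} + B y^{2} into the left-hand side.
Derivatives of the ansatz:
  u_yyy = 0
  u_yyyy = 0
  u_yy = 2 B
  u_xx = 2 A
Term by term:
  1/3·u_yyy = 0
  4·u_yyyy = 0
  1/3·u_yy = \frac{2 B}{3}
  -u_xx = - 2 A
So the left-hand side equals
  - 2 A + \frac{2 B}{3}
This must equal f(x, y) = - \frac{14}{3} identically.
Matching coefficients of the independent functions:
  [constant term]:  - 2 A + \frac{2 B}{3} = - \frac{14}{3}
These equations do not fix every constant; impose the point condition(s):
  u(1, 0) = 3  ⟹  A = 3
Solving the combined system: A = 3, B = 2.
Hence u(x, y) = 3 x^{2} + 2 y^{2}.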